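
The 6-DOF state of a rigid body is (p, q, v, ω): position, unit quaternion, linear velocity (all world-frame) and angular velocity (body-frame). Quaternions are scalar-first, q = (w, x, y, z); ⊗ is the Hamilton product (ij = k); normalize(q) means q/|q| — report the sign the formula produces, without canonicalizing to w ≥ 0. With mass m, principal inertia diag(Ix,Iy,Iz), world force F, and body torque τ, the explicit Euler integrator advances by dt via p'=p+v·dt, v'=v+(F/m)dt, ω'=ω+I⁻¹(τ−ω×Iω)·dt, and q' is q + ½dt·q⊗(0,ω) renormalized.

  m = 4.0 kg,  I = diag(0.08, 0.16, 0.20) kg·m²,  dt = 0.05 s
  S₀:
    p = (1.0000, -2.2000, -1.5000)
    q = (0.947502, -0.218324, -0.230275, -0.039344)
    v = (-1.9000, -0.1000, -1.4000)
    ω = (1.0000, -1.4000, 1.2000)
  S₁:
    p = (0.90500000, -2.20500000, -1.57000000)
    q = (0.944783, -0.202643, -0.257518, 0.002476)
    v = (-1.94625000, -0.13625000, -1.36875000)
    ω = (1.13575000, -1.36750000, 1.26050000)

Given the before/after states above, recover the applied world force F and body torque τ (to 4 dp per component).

F = (-3.7000, -2.9000, 2.5000)
τ = (0.1500, -0.0400, 0.1300)

v₁ − v₀ = (-0.04625000, -0.03625000, 0.03125000)
applied force F = (-3.7000, -2.9000, 2.5000)
Δω = ω₁−ω₀ = (0.13575000, 0.03250000, 0.06050000)
applied torque τ = (0.1500, -0.0400, 0.1300)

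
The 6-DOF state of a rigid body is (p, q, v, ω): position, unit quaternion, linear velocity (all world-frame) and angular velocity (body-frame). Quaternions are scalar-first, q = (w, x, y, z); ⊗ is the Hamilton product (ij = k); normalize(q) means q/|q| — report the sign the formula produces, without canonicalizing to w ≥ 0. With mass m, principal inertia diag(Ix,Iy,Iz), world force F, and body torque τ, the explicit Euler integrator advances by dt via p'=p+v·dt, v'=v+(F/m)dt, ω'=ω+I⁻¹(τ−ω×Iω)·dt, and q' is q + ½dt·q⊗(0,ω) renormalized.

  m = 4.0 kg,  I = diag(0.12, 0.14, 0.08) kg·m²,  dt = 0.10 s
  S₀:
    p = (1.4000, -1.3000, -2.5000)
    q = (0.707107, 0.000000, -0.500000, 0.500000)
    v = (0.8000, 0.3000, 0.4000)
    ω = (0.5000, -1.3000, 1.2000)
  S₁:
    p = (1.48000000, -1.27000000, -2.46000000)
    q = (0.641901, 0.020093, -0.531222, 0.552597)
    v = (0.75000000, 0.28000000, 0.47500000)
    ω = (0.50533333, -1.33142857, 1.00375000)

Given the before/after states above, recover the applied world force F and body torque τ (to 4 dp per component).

F = (-2.0000, -0.8000, 3.0000)
τ = (0.1000, -0.0200, -0.1700)

v₁ − v₀ = (-0.05000000, -0.02000000, 0.07500000)
F = m·Δv/dt = (-2.0000, -0.8000, 3.0000)
rate change Δω = (0.00533333, -0.03142857, -0.19625000)
I·α + gyro = (0.1000, -0.0200, -0.1700)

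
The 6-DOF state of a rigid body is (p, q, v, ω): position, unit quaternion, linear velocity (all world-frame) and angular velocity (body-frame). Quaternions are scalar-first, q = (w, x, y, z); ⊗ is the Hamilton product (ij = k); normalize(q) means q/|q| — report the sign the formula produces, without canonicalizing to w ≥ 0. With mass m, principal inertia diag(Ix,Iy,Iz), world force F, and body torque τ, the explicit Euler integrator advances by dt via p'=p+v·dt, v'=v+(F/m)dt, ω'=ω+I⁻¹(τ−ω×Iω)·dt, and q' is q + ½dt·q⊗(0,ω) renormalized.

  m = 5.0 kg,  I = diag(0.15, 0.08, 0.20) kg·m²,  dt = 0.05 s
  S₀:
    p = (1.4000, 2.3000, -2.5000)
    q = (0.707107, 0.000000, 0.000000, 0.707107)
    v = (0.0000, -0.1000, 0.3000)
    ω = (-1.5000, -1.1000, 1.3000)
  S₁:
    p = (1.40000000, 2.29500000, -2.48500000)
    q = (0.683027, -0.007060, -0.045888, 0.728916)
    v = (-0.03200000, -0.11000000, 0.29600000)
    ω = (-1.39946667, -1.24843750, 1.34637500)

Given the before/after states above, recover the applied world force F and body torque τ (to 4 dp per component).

F = (-3.2000, -1.0000, -0.4000)
τ = (0.1300, -0.1400, 0.0700)

Δv = v₁−v₀ = (-0.03200000, -0.01000000, -0.00400000)
applied force F = (-3.2000, -1.0000, -0.4000)
Δω = ω₁−ω₀ = (0.10053333, -0.14843750, 0.04637500)
gyro term ω₀×Iω₀ = (-0.1716, 0.0975, -0.1155)
τ = I·(Δω/dt) + ω₀×(Iω₀) = (0.1300, -0.1400, 0.0700)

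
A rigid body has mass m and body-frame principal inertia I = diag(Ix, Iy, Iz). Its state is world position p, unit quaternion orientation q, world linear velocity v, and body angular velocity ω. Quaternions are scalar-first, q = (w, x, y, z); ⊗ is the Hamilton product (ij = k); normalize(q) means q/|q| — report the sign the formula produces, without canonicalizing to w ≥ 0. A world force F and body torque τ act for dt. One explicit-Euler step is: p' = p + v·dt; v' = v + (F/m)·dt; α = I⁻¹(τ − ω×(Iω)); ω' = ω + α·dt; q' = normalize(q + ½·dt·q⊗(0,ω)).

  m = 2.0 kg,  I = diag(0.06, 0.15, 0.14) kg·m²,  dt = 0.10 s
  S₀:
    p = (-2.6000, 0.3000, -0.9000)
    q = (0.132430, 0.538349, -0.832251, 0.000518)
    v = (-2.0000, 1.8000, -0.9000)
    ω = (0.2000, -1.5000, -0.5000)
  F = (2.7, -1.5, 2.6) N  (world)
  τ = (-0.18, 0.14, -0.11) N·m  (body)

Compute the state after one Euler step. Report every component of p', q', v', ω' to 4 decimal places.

a = F/m = (1.3500, -0.7500, 1.3000)
p' = p + v·dt = (-2.8000, 0.4800, -0.9900)
v' = v + a·dt = (-1.8650, 1.7250, -0.7700)
precession coupling ω×(Iω) = (-0.0075, 0.0080, -0.0270)
α = I⁻¹(τ − ω×Iω) = (-2.8750, 0.8800, -0.5929)
ω + α·dt = (-0.0875, -1.4120, -0.5593)
Hamilton product q⊗(0,ω) = (-1.3557873, 0.4433885, 0.0706331, -0.7072883)
q + ½dt·q⊗(0,ω), renormalized = (0.0644, 0.5587, -0.8261, -0.0347)

p' = (-2.8000, 0.4800, -0.9900)
q' = (0.0644, 0.5587, -0.8261, -0.0347)
v' = (-1.8650, 1.7250, -0.7700)
ω' = (-0.0875, -1.4120, -0.5593)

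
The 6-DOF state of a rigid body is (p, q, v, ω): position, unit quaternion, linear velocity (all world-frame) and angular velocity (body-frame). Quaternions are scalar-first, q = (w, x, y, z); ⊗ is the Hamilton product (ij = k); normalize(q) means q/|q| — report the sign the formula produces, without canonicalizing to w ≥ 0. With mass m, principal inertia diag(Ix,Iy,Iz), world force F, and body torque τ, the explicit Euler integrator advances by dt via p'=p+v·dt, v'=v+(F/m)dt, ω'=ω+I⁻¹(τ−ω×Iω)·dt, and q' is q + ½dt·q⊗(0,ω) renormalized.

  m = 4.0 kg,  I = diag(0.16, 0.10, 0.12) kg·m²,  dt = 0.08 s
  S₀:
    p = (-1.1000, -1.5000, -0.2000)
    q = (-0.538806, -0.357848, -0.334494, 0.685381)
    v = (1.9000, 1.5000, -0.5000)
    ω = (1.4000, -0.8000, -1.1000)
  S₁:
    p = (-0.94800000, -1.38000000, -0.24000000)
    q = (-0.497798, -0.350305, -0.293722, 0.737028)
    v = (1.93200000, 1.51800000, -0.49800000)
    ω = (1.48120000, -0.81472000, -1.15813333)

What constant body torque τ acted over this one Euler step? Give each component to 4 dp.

ω₁ − ω₀ = (0.08120000, -0.01472000, -0.05813333)
applied torque τ = (0.1800, -0.0800, -0.0200)

τ = (0.1800, -0.0800, -0.0200)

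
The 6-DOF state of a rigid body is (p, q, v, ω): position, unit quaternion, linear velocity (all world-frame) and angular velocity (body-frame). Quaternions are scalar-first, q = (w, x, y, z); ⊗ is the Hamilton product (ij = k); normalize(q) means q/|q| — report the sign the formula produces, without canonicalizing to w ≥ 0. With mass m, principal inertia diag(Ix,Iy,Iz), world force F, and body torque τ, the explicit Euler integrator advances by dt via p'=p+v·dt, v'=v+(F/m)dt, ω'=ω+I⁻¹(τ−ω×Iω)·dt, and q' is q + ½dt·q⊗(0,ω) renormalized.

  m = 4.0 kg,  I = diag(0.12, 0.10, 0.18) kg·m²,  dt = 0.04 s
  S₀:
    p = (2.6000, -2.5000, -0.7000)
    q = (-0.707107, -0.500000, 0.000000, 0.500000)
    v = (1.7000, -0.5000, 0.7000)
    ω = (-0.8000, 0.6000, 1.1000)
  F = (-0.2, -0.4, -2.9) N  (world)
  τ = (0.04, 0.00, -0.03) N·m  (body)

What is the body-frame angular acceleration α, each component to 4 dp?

gyro term ω×Iω = (0.0528, 0.0528, 0.0096)
(τ − ω×Iω)/I = (-0.1067, -0.5280, -0.2200)

α = (-0.1067, -0.5280, -0.2200)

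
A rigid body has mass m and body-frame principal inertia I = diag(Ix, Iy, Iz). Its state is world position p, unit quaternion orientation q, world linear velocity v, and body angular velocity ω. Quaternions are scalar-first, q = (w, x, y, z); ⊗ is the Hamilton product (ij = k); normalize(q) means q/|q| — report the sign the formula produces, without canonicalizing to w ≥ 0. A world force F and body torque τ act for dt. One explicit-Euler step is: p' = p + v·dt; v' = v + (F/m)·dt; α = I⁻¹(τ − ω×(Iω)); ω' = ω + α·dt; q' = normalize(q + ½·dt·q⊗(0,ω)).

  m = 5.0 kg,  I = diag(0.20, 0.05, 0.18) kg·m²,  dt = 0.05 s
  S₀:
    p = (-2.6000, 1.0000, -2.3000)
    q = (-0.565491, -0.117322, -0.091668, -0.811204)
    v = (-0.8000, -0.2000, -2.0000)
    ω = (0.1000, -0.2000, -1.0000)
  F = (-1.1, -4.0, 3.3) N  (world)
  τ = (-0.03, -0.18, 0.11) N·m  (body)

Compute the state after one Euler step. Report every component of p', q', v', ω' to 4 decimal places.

p' = (-2.6400, 0.9900, -2.4000)
q' = (-0.5857, -0.1205, -0.0938, -0.7960)
v' = (-0.8110, -0.2400, -1.9670)
ω' = (0.0860, -0.3780, -0.9703)

angular accel α = (-0.2800, -3.5600, 0.5944)
new body rate ω' = (0.0860, -0.3780, -0.9703)
2q̇ = q⊗(0,ω) = (-0.8178054, -0.1271219, -0.0853442, 0.5981222)
updated quaternion q' = (-0.5857, -0.1205, -0.0938, -0.7960)
a = F/m = (-0.2200, -0.8000, 0.6600)
p' = p + v·dt = (-2.6400, 0.9900, -2.4000)
v + (F/m)dt = (-0.8110, -0.2400, -1.9670)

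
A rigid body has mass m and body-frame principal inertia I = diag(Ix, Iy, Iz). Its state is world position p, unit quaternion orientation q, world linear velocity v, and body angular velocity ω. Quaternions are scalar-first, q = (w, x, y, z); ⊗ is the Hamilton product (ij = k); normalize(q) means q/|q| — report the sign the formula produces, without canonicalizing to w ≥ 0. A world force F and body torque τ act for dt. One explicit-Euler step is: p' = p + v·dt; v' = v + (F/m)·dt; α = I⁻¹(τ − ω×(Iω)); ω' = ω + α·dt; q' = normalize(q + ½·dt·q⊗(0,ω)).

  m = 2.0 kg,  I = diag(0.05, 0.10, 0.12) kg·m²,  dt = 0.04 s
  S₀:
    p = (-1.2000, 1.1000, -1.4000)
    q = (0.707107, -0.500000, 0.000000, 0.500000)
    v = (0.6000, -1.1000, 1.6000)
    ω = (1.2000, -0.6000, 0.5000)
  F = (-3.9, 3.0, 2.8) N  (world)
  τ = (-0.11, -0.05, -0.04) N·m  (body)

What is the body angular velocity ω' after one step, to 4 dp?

ω' = (1.1168, -0.6032, 0.4987)

precession coupling ω×(Iω) = (-0.0060, -0.0420, -0.0360)
α = I⁻¹(τ − ω×Iω) = (-2.0800, -0.0800, -0.0333)
ω + α·dt = (1.1168, -0.6032, 0.4987)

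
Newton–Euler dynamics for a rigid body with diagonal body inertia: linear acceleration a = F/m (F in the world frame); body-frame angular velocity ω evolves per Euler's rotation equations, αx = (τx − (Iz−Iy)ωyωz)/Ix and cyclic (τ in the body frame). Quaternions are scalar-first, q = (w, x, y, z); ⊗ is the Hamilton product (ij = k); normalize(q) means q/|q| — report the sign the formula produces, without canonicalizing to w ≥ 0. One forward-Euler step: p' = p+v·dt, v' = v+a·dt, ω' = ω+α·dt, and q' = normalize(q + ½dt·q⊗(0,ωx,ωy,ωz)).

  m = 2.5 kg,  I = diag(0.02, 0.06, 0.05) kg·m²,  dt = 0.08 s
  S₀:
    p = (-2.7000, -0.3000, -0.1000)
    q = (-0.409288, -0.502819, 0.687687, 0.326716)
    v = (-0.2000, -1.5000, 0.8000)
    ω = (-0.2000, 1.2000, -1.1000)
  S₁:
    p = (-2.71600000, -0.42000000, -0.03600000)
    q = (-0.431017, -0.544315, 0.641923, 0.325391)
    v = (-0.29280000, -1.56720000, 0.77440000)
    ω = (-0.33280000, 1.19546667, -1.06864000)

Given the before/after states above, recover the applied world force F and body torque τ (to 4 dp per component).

F = (-2.9000, -2.1000, -0.8000)
τ = (-0.0200, -0.0100, 0.0100)

rate change Δω = (-0.13280000, -0.00453333, 0.03136000)
gyro term ω₀×Iω₀ = (0.0132, -0.0066, -0.0096)
τ = I·(Δω/dt) + ω₀×(Iω₀) = (-0.0200, -0.0100, 0.0100)
v₁ − v₀ = (-0.09280000, -0.06720000, -0.02560000)
m·(v₁−v₀)/dt = (-2.9000, -2.1000, -0.8000)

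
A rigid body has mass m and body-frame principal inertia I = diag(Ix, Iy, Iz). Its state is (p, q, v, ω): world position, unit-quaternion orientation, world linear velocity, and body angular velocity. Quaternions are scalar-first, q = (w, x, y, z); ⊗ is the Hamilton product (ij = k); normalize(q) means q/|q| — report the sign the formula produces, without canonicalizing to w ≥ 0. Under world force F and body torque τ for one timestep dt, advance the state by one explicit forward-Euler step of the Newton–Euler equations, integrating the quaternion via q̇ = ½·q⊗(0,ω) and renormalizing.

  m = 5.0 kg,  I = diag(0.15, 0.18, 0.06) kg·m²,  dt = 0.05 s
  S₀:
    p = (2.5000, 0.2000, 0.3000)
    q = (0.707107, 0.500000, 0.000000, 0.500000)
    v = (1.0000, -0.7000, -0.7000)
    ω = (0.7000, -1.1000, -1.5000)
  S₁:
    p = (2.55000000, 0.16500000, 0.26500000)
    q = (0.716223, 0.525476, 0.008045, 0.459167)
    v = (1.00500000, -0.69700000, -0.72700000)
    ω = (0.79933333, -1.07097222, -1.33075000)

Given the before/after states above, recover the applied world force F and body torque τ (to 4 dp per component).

F = (0.5000, 0.3000, -2.7000)
τ = (0.1000, 0.0100, 0.1800)

v₁ − v₀ = (0.00500000, 0.00300000, -0.02700000)
F = m·Δv/dt = (0.5000, 0.3000, -2.7000)
Δω = ω₁−ω₀ = (0.09933333, 0.02902778, 0.16925000)
I·α + gyro = (0.1000, 0.0100, 0.1800)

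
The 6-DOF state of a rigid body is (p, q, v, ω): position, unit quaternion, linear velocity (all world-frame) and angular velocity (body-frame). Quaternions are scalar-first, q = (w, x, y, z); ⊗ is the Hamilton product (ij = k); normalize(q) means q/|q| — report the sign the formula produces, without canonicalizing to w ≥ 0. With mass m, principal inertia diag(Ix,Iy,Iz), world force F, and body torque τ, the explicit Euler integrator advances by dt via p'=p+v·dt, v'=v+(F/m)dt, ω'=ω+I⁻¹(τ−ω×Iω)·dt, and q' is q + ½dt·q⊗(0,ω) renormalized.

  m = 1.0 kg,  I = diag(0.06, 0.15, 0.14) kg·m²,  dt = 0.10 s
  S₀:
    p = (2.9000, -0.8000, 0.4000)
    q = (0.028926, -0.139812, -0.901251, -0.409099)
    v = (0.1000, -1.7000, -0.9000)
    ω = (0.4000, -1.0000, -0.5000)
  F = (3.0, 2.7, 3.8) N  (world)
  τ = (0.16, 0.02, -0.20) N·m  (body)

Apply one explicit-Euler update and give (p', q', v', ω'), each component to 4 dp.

p' = (2.9100, -0.9700, 0.3100)
q' = (-0.0235, -0.1369, -0.9128, -0.3841)
v' = (0.4000, -1.4300, -0.5200)
ω' = (0.6750, -0.9973, -0.6171)

α = I⁻¹(τ − ω×Iω) = (2.7500, 0.0267, -1.1714)
new body rate ω' = (0.6750, -0.9973, -0.6171)
2q̇ = q⊗(0,ω) = (-1.0498757, 0.0530969, -0.2624716, 0.4858494)
q' = normalize(q + ½dt·q⊗(0,ω)) = (-0.0235, -0.1369, -0.9128, -0.3841)
linear accel F/m = (3.0000, 2.7000, 3.8000)
p + v·dt = (2.9100, -0.9700, 0.3100)
v + (F/m)dt = (0.4000, -1.4300, -0.5200)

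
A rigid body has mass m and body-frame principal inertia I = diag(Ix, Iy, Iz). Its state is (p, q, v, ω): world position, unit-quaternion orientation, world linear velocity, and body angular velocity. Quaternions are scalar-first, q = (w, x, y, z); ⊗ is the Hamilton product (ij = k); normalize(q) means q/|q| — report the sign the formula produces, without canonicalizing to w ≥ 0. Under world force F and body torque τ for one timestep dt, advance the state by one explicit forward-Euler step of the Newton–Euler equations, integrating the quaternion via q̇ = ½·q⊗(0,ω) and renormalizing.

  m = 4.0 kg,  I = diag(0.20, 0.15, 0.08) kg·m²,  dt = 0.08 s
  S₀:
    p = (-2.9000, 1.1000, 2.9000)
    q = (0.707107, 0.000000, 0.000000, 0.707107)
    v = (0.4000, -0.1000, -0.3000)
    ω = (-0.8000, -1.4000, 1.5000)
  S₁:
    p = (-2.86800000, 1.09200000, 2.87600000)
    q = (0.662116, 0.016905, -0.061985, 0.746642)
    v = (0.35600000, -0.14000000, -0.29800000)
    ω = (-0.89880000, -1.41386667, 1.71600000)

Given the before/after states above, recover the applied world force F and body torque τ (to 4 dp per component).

F = (-2.2000, -2.0000, 0.1000)
τ = (-0.1000, -0.1700, 0.1600)

ω₁ − ω₀ = (-0.09880000, -0.01386667, 0.21600000)
gyro term ω₀×Iω₀ = (0.1470, -0.1440, -0.0560)
τ = I·(Δω/dt) + ω₀×(Iω₀) = (-0.1000, -0.1700, 0.1600)
v₁ − v₀ = (-0.04400000, -0.04000000, 0.00200000)
applied force F = (-2.2000, -2.0000, 0.1000)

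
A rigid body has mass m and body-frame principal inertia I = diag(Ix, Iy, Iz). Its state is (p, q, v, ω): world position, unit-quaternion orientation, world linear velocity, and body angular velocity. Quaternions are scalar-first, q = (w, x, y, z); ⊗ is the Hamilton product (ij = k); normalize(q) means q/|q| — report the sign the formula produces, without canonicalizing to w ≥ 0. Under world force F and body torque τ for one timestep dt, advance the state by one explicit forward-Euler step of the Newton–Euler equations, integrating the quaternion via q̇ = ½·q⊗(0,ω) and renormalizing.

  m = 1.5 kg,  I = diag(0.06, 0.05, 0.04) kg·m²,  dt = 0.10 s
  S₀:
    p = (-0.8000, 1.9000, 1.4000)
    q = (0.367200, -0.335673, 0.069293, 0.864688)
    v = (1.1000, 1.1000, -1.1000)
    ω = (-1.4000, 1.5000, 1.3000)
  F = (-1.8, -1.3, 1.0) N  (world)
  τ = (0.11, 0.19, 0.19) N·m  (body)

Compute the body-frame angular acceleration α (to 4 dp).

ω×(Iω) gyroscopic = (-0.0195, -0.0364, 0.0210)
α = I⁻¹(τ − ω×Iω) = (2.1583, 4.5280, 4.2250)

α = (2.1583, 4.5280, 4.2250)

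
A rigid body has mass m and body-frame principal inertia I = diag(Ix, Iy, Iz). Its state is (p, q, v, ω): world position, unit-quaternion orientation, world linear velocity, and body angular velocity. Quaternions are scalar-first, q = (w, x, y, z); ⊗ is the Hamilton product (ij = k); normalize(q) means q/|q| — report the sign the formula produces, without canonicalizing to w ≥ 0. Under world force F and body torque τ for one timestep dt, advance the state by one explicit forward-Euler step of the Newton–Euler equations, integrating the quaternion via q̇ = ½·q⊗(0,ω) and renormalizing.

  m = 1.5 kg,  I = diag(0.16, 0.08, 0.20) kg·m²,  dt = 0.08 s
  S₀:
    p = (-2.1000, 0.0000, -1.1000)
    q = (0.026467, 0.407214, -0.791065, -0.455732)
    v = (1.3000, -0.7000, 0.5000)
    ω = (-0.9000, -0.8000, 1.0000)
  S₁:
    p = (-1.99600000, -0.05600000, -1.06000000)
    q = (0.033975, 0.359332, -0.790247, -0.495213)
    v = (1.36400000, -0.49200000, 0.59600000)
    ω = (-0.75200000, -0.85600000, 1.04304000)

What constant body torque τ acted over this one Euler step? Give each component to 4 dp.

τ = (0.2000, -0.0200, 0.0500)

rate change Δω = (0.14800000, -0.05600000, 0.04304000)
I·α + gyro = (0.2000, -0.0200, 0.0500)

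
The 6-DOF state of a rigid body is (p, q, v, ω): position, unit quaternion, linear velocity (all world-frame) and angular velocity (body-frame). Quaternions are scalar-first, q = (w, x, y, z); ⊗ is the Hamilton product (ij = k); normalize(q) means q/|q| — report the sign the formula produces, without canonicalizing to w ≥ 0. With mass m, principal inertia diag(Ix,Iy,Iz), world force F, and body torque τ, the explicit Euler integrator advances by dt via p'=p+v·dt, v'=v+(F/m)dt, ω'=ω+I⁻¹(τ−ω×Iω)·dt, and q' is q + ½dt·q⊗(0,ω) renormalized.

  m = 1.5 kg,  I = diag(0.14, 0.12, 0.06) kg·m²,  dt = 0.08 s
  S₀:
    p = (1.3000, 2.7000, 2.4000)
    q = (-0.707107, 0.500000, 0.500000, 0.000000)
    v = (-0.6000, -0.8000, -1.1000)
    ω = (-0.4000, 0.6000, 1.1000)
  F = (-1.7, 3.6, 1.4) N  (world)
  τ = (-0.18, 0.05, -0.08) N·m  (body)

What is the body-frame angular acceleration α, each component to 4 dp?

α = (-1.0029, 0.7100, -1.4133)

ω×(Iω) gyroscopic = (-0.0396, -0.0352, 0.0048)
α = I⁻¹(τ − ω×Iω) = (-1.0029, 0.7100, -1.4133)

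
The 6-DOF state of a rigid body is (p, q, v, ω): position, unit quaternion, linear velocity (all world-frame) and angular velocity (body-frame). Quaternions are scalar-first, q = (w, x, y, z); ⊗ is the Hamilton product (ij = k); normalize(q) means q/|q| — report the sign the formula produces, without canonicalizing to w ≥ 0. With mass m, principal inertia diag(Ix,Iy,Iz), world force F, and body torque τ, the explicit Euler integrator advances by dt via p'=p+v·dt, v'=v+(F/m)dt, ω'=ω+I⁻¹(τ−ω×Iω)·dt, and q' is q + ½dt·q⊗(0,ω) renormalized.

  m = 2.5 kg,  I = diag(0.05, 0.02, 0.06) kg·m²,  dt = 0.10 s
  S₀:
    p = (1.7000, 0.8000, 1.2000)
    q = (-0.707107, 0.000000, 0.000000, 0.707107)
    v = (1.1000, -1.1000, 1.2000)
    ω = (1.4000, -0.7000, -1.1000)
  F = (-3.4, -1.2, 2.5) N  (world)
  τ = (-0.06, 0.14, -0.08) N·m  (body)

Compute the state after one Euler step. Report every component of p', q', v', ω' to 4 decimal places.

p' = (1.8100, 0.6900, 1.3200)
q' = (-0.6652, -0.0246, 0.0739, 0.7426)
v' = (0.9640, -1.1480, 1.3000)
ω' = (1.2184, -0.0770, -1.2823)

a = (-1.3600, -0.4800, 1.0000)
new position p' = (1.8100, 0.6900, 1.3200)
v' = v + a·dt = (0.9640, -1.1480, 1.3000)
α = I⁻¹(τ − ω×Iω) = (-1.8160, 6.2300, -1.8233)
ω + α·dt = (1.2184, -0.0770, -1.2823)
q⊗(0,ω) = (0.7778177, -0.4949749, 1.4849247, 0.7778177)
updated quaternion q' = (-0.6652, -0.0246, 0.0739, 0.7426)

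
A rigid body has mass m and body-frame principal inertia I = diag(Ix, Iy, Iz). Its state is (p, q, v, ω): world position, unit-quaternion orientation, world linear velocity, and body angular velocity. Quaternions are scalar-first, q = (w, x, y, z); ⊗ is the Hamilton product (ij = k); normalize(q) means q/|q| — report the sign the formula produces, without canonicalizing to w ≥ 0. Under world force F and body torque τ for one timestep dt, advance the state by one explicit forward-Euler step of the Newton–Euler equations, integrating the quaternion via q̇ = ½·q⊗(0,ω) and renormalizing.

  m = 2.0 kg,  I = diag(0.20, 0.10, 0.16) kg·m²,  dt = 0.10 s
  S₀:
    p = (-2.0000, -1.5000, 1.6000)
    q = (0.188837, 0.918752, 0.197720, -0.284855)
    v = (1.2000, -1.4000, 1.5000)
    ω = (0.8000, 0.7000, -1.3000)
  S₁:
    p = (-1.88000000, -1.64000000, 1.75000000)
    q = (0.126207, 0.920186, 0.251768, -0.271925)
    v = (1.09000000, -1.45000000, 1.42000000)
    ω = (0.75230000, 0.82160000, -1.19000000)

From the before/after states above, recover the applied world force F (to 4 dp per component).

F = (-2.2000, -1.0000, -1.6000)

Δv = v₁−v₀ = (-0.11000000, -0.05000000, -0.08000000)
applied force F = (-2.2000, -1.0000, -1.6000)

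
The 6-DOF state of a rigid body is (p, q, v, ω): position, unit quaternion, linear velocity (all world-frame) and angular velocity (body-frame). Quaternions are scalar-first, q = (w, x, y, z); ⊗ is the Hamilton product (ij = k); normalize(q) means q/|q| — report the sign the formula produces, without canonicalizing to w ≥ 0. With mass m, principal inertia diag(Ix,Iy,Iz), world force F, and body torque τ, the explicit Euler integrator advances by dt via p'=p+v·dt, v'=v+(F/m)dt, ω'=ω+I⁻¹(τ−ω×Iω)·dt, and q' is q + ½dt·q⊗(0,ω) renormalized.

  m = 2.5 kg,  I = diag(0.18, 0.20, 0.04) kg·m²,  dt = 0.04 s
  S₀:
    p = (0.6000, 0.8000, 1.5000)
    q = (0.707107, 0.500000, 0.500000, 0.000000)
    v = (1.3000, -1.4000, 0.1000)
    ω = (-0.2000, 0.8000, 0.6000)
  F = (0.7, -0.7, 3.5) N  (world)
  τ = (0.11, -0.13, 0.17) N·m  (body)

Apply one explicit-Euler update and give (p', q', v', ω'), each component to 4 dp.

p' = (0.6520, 0.7440, 1.5040)
q' = (0.7010, 0.5031, 0.5052, 0.0185)
v' = (1.3112, -1.4112, 0.1560)
ω' = (-0.1585, 0.7774, 0.7732)

a = F/m = (0.2800, -0.2800, 1.4000)
p + v·dt = (0.6520, 0.7440, 1.5040)
v + (F/m)dt = (1.3112, -1.4112, 0.1560)
gyro term ω×Iω = (-0.0768, -0.0168, -0.0032)
angular accel α = (1.0378, -0.5660, 4.3300)
ω + α·dt = (-0.1585, 0.7774, 0.7732)
q⊗(0,ω) = (-0.3000000, 0.1585786, 0.2656856, 0.9242642)
updated quaternion q' = (0.7010, 0.5031, 0.5052, 0.0185)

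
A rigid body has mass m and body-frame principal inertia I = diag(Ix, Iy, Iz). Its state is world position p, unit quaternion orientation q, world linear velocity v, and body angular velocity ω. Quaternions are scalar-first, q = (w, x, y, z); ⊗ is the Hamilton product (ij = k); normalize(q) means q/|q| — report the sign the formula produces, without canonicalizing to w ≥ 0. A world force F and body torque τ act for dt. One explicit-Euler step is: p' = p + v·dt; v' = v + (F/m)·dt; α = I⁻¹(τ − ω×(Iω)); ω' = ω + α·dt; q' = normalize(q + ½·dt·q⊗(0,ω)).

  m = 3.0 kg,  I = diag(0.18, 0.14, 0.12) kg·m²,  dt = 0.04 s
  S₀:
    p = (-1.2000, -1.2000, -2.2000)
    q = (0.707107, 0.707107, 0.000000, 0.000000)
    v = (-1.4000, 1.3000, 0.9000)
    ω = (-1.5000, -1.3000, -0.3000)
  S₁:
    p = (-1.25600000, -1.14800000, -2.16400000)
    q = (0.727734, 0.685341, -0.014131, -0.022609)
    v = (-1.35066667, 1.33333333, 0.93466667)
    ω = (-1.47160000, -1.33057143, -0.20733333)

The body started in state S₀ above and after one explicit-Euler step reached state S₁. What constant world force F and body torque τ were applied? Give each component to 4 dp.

Δv = v₁−v₀ = (0.04933333, 0.03333333, 0.03466667)
applied force F = (3.7000, 2.5000, 2.6000)
rate change Δω = (0.02840000, -0.03057143, 0.09266667)
ω₀×(Iω₀) = (-0.0078, 0.0270, -0.0780)
I·α + gyro = (0.1200, -0.0800, 0.2000)

F = (3.7000, 2.5000, 2.6000)
τ = (0.1200, -0.0800, 0.2000)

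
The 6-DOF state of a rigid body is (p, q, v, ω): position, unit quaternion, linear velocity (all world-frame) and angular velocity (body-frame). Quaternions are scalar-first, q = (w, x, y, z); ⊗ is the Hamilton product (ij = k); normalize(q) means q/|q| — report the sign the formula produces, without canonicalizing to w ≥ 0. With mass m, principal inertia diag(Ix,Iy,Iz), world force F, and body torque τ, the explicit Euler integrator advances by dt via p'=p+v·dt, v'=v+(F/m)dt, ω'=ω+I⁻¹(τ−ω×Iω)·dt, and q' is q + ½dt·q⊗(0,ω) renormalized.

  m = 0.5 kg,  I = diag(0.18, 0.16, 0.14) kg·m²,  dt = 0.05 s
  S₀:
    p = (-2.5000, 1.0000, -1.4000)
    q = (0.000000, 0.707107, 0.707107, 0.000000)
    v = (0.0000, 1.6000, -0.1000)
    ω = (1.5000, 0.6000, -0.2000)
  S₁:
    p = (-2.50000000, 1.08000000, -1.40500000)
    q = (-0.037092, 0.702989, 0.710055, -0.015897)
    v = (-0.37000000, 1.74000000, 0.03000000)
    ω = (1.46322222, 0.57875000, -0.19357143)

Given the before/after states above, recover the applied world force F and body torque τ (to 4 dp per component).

ω₁ − ω₀ = (-0.03677778, -0.02125000, 0.00642857)
ω₀×(Iω₀) = (0.0024, -0.0120, -0.0180)
τ = I·(Δω/dt) + ω₀×(Iω₀) = (-0.1300, -0.0800, 0.0000)
velocity change Δv = (-0.37000000, 0.14000000, 0.13000000)
applied force F = (-3.7000, 1.4000, 1.3000)

F = (-3.7000, 1.4000, 1.3000)
τ = (-0.1300, -0.0800, 0.0000)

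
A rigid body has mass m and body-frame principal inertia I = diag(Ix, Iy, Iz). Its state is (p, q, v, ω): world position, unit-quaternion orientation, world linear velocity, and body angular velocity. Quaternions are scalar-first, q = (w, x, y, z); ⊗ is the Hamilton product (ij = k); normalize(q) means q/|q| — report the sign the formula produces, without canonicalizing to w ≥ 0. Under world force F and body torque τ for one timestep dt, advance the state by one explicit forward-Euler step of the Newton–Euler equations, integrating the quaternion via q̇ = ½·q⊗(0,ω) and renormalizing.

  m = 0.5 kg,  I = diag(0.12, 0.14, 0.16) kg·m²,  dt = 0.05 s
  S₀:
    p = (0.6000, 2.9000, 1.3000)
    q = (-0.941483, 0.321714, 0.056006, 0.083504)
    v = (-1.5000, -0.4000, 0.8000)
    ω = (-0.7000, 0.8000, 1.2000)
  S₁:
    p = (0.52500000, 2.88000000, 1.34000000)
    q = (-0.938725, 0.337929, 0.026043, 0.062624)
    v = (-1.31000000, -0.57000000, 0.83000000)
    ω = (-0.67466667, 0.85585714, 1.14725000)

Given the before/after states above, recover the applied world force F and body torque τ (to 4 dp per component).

F = (1.9000, -1.7000, 0.3000)
τ = (0.0800, 0.1900, -0.1800)

Δv = v₁−v₀ = (0.19000000, -0.17000000, 0.03000000)
applied force F = (1.9000, -1.7000, 0.3000)
ω₁ − ω₀ = (0.02533333, 0.05585714, -0.05275000)
applied torque τ = (0.0800, 0.1900, -0.1800)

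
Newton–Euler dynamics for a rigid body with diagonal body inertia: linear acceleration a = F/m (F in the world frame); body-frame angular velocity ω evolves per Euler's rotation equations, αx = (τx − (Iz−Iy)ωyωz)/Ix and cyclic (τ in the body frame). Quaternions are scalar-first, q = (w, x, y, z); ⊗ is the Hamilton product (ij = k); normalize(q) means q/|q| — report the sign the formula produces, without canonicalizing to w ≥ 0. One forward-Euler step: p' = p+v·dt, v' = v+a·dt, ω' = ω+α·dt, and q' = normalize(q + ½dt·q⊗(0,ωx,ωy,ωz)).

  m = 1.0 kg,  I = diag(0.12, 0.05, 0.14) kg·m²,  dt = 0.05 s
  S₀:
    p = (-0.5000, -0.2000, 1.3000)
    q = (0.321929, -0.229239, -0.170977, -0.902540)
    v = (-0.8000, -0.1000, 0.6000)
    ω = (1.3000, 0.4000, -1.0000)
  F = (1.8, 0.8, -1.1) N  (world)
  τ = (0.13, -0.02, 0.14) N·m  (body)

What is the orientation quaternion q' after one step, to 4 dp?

2q̇ = q⊗(0,ω) = (-0.5361385, 0.9505007, -1.2737694, -0.1913545)
updated quaternion q' = (0.3083, -0.2053, -0.2026, -0.9065)

q' = (0.3083, -0.2053, -0.2026, -0.9065)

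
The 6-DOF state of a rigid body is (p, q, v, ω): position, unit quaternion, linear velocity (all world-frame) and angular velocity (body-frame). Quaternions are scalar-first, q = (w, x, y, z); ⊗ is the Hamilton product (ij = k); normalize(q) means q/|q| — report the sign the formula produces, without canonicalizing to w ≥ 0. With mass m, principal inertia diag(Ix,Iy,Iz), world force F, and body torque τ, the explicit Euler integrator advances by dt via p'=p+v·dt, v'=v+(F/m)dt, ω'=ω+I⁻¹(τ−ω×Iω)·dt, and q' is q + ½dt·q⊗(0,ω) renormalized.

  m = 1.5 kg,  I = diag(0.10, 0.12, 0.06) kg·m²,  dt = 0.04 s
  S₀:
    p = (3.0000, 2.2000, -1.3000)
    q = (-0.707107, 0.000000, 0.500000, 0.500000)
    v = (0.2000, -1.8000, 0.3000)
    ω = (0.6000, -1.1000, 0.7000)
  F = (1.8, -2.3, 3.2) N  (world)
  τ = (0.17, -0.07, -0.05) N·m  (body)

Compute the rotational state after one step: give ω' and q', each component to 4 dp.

ω' = (0.6495, -1.1289, 0.6755)
q' = (-0.7028, 0.0095, 0.5213, 0.4839)

(τ − ω×Iω)/I = (1.2380, -0.7233, -0.6133)
ω' = ω + α·dt = (0.6495, -1.1289, 0.6755)
q⊗(0,ω) = (0.2000000, 0.4757358, 1.0778177, -0.7949749)
updated quaternion q' = (-0.7028, 0.0095, 0.5213, 0.4839)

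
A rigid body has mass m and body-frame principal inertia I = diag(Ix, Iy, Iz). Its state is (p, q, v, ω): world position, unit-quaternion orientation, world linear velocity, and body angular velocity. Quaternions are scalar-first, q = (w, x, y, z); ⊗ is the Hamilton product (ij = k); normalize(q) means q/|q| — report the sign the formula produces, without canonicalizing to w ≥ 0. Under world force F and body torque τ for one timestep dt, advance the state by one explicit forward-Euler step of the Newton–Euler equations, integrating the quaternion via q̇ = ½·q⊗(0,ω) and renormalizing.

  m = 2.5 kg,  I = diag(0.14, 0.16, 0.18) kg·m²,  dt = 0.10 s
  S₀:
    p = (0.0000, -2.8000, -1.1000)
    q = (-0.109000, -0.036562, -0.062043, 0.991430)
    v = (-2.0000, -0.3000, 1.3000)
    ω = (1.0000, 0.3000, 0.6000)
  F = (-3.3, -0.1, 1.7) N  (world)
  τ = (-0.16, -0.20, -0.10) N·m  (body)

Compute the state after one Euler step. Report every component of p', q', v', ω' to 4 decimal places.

a = (-1.3200, -0.0400, 0.6800)
new position p' = (-0.2000, -2.8300, -0.9700)
v + (F/m)dt = (-2.1320, -0.3040, 1.3680)
precession coupling ω×(Iω) = (0.0036, -0.0240, 0.0060)
angular accel α = (-1.1686, -1.1000, -0.5889)
ω + α·dt = (0.8831, 0.1900, 0.5411)
2q̇ = q⊗(0,ω) = (-0.5396831, -0.4436548, 0.9806672, -0.0143256)
q' = normalize(q + ½dt·q⊗(0,ω)) = (-0.1357, -0.0586, -0.0130, 0.9889)

p' = (-0.2000, -2.8300, -0.9700)
q' = (-0.1357, -0.0586, -0.0130, 0.9889)
v' = (-2.1320, -0.3040, 1.3680)
ω' = (0.8831, 0.1900, 0.5411)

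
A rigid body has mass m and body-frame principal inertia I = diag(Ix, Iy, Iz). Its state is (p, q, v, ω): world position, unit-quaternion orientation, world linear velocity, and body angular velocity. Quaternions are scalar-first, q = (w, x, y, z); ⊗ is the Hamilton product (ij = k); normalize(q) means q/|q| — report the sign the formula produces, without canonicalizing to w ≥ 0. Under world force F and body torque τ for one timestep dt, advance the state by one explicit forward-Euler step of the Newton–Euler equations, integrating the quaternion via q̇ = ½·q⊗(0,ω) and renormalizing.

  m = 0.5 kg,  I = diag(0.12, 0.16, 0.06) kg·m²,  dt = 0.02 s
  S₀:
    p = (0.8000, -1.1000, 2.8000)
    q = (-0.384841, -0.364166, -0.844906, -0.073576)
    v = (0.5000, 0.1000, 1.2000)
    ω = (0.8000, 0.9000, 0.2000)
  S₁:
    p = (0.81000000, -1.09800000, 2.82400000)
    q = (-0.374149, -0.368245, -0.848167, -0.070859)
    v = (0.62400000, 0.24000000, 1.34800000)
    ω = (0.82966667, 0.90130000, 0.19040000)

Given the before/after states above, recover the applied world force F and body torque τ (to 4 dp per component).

F = (3.1000, 3.5000, 3.7000)
τ = (0.1600, 0.0200, 0.0000)

velocity change Δv = (0.12400000, 0.14000000, 0.14800000)
F = m·Δv/dt = (3.1000, 3.5000, 3.7000)
Δω = ω₁−ω₀ = (0.02966667, 0.00130000, -0.00960000)
gyro term ω₀×Iω₀ = (-0.0180, 0.0096, 0.0288)
applied torque τ = (0.1600, 0.0200, 0.0000)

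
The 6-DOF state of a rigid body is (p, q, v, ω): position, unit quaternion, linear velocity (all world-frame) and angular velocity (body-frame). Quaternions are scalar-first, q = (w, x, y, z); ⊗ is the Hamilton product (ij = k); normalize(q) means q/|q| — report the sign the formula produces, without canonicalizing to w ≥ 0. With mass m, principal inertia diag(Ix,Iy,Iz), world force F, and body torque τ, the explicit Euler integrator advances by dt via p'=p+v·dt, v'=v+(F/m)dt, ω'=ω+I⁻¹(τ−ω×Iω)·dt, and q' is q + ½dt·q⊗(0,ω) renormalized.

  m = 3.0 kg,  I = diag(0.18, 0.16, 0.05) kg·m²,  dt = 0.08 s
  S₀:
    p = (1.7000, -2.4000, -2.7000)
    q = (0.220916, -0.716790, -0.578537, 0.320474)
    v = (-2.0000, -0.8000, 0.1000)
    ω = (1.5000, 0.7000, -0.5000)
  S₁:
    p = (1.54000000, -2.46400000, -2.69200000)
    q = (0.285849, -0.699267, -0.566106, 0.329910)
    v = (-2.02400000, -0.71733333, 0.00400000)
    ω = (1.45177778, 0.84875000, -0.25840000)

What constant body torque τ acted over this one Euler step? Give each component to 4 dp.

τ = (-0.0700, 0.2000, 0.1300)

ω₁ − ω₀ = (-0.04822222, 0.14875000, 0.24160000)
precession coupling = (0.0385, -0.0975, -0.0210)
I·α + gyro = (-0.0700, 0.2000, 0.1300)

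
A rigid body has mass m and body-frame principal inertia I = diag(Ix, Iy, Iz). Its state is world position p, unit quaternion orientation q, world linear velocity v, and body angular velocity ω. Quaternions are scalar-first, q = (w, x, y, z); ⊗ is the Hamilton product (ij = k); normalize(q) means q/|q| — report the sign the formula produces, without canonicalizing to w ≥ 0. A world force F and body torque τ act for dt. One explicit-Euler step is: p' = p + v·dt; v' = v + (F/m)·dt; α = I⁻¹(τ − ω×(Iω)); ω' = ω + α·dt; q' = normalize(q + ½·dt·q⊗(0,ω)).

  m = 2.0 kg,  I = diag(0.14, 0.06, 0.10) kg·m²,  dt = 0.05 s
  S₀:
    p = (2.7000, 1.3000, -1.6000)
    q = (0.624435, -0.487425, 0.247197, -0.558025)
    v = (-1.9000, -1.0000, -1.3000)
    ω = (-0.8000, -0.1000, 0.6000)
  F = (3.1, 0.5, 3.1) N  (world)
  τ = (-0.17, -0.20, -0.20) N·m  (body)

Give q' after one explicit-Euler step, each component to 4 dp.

Hamilton product q⊗(0,ω) = (-0.0304053, -0.4070323, 0.6764315, 0.6211611)
q + ½dt·q⊗(0,ω), renormalized = (0.6235, -0.4974, 0.2640, -0.5423)

q' = (0.6235, -0.4974, 0.2640, -0.5423)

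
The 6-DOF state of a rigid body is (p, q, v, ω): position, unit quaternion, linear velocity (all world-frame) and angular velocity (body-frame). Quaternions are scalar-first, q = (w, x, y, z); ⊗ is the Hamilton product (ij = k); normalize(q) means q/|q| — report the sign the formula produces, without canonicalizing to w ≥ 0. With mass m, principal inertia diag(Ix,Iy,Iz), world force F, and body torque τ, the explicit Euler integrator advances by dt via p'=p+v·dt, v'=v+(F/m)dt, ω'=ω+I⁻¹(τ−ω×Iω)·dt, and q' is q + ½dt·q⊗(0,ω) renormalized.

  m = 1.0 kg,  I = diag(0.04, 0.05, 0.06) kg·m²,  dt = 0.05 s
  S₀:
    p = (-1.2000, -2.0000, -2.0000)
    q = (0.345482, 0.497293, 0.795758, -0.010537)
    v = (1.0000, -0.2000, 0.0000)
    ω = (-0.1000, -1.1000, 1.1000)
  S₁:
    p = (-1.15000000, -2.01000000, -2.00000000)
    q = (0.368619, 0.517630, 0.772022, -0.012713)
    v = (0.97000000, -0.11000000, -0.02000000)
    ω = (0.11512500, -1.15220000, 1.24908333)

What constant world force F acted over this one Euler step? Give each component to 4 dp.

v₁ − v₀ = (-0.03000000, 0.09000000, -0.02000000)
F = m·Δv/dt = (-0.6000, 1.8000, -0.4000)

F = (-0.6000, 1.8000, -0.4000)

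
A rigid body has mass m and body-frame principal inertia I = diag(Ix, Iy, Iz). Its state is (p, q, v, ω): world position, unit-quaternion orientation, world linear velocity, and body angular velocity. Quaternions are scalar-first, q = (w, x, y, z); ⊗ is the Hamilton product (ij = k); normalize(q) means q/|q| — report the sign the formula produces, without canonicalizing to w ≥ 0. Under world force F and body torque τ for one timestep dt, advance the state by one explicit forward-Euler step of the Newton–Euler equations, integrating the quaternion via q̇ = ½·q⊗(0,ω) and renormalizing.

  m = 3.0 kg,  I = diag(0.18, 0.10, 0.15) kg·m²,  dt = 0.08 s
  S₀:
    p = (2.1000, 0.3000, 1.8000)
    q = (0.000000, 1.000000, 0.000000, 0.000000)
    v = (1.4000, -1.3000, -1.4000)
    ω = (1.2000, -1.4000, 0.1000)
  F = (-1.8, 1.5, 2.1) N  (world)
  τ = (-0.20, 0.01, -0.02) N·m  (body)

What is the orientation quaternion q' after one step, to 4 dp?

q' = (-0.0479, 0.9973, -0.0040, -0.0558)

q⊗(0,ω) = (-1.2000000, 0.0000000, -0.1000000, -1.4000000)
q + ½dt·q⊗(0,ω), renormalized = (-0.0479, 0.9973, -0.0040, -0.0558)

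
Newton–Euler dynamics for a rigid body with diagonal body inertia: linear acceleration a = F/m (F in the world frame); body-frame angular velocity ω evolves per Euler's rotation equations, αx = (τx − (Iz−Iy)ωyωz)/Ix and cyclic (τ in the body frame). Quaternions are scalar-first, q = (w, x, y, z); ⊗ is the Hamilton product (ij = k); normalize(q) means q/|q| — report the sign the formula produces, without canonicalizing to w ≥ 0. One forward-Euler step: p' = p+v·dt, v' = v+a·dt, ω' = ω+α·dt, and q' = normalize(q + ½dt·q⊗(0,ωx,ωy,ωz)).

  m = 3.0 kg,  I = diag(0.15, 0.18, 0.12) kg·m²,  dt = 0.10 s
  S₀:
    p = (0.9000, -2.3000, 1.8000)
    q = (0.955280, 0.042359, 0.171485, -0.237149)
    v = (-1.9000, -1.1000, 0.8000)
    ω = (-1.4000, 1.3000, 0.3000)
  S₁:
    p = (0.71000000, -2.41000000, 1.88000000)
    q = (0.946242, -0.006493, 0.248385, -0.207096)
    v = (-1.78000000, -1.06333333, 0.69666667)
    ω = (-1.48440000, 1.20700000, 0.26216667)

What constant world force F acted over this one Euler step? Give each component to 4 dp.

F = (3.6000, 1.1000, -3.1000)

Δv = v₁−v₀ = (0.12000000, 0.03666667, -0.10333333)
F = m·Δv/dt = (3.6000, 1.1000, -3.1000)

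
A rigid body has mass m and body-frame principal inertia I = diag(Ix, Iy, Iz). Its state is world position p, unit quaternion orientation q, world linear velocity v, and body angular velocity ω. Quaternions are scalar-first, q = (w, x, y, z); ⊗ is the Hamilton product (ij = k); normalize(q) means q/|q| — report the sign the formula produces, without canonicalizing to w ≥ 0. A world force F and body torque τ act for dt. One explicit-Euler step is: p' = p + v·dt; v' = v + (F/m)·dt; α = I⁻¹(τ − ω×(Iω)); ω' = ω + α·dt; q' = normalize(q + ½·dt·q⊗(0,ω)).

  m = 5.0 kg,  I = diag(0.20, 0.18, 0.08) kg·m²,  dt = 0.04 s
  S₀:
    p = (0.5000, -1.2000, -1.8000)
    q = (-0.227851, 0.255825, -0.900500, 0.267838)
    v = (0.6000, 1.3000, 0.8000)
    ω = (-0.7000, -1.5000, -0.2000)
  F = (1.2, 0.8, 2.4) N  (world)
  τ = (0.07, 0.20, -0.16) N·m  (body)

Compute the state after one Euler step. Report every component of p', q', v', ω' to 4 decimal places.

p' = p + v·dt = (0.5240, -1.1480, -1.7680)
v' = v + a·dt = (0.6096, 1.3064, 0.8192)
gyro term ω×Iω = (-0.0300, 0.0168, -0.0210)
angular accel α = (0.5000, 1.0178, -1.7375)
new body rate ω' = (-0.6800, -1.4593, -0.2695)
q⊗(0,ω) = (-1.1181049, 0.7413527, 0.2054549, -0.9685173)
q' = normalize(q + ½dt·q⊗(0,ω)) = (-0.2501, 0.2705, -0.8959, 0.2483)

p' = (0.5240, -1.1480, -1.7680)
q' = (-0.2501, 0.2705, -0.8959, 0.2483)
v' = (0.6096, 1.3064, 0.8192)
ω' = (-0.6800, -1.4593, -0.2695)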